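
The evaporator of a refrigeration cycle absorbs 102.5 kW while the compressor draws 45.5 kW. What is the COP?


COP = Q_evap / W
COP = 102.5 / 45.5
COP = 2.253

2.253


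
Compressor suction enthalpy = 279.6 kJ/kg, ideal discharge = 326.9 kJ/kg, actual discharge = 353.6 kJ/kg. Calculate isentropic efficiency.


dh_ideal = 326.9 - 279.6 = 47.3 kJ/kg
dh_actual = 353.6 - 279.6 = 74.0 kJ/kg
eta_s = dh_ideal / dh_actual = 47.3 / 74.0
eta_s = 0.6392

0.6392


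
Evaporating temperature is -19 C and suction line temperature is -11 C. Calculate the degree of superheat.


Superheat = T_suction - T_evap
Superheat = -11 - (-19)
Superheat = 8 K

8


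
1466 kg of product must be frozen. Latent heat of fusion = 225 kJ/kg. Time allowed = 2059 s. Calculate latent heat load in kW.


Q_lat = m * h_fg / t
Q_lat = 1466 * 225 / 2059
Q_lat = 160.2 kW

160.2


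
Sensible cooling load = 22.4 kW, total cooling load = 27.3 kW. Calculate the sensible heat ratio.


SHR = Q_sensible / Q_total
SHR = 22.4 / 27.3
SHR = 0.821

0.821


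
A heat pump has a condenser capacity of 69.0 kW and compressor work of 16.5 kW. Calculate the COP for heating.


COP_hp = Q_cond / W
COP_hp = 69.0 / 16.5
COP_hp = 4.182

4.182


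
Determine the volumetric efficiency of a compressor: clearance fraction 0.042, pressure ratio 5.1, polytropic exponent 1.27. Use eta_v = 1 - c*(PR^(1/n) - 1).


PR^(1/n) = 5.1^(1/1.27) = 3.60696452
eta_v = 1 - 0.042 * (3.60696452 - 1)
eta_v = 0.8905

0.8905


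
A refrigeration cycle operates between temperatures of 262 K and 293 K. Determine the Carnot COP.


dT = 293 - 262 = 31 K
COP_carnot = T_cold / dT = 262 / 31
COP_carnot = 8.452

8.452


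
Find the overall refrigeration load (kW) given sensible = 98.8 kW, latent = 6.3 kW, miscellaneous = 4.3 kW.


Q_total = Q_s + Q_l + Q_misc
Q_total = 98.8 + 6.3 + 4.3
Q_total = 109.4 kW

109.4


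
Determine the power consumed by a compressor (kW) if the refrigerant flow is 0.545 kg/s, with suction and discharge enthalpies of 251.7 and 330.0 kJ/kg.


dh = 330.0 - 251.7 = 78.3 kJ/kg
W = m_dot * dh = 0.545 * 78.3 = 42.67 kW

42.67


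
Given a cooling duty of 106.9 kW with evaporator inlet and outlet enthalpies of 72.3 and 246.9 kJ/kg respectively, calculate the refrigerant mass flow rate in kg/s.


dh = 246.9 - 72.3 = 174.6 kJ/kg
m_dot = Q / dh = 106.9 / 174.6 = 0.6123 kg/s

0.6123


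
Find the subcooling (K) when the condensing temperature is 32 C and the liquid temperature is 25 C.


Subcooling = T_cond - T_liquid
Subcooling = 32 - 25
Subcooling = 7 K

7


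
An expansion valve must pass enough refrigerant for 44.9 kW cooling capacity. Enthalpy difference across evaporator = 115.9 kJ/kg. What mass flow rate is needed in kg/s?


m_dot = Q / dh
m_dot = 44.9 / 115.9
m_dot = 0.3874 kg/s

0.3874


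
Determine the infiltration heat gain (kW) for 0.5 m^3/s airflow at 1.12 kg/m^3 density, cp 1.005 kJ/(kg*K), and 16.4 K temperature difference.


Q = V_dot * rho * cp * dT
Q = 0.5 * 1.12 * 1.005 * 16.4
Q = 9.23 kW

9.23


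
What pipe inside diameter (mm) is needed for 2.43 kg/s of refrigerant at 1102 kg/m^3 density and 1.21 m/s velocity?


A = m_dot / (rho * v) = 2.43 / (1102 * 1.21) = 0.001822381545 m^2
d = sqrt(4*A/pi) * 1000
d = 48.2 mm

48.2


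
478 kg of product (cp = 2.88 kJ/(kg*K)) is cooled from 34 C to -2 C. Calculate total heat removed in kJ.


dT = 34 - (-2) = 36 K
Q = m * cp * dT = 478 * 2.88 * 36
Q = 49559 kJ

49559


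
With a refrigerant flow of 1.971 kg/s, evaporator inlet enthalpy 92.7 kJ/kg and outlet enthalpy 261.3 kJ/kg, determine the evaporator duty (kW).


dh = 261.3 - 92.7 = 168.6 kJ/kg
Q_evap = m_dot * dh = 1.971 * 168.6
Q_evap = 332.31 kW

332.31


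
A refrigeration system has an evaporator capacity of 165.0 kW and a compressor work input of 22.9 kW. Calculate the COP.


COP = Q_evap / W
COP = 165.0 / 22.9
COP = 7.205

7.205


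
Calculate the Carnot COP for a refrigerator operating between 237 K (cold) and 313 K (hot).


dT = 313 - 237 = 76 K
COP_carnot = T_cold / dT = 237 / 76
COP_carnot = 3.118

3.118


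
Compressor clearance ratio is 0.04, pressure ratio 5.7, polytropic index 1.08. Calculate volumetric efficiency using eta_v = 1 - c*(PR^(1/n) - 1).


PR^(1/n) = 5.7^(1/1.08) = 5.01053529
eta_v = 1 - 0.04 * (5.01053529 - 1)
eta_v = 0.8396

0.8396


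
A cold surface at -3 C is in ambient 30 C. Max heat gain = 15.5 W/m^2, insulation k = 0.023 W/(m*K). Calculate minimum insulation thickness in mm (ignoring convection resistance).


dT = 30 - (-3) = 33 K
thickness = k * dT / q_max * 1000
thickness = 0.023 * 33 / 15.5 * 1000
thickness = 49.0 mm

49.0


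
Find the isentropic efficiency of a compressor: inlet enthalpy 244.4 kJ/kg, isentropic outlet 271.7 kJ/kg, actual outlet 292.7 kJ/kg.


dh_ideal = 271.7 - 244.4 = 27.3 kJ/kg
dh_actual = 292.7 - 244.4 = 48.3 kJ/kg
eta_s = dh_ideal / dh_actual = 27.3 / 48.3
eta_s = 0.5652

0.5652


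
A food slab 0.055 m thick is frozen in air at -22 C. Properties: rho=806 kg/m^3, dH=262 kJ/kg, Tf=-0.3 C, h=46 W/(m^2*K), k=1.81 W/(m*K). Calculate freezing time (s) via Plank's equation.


dT = -0.3 - (-22) = 21.7 K
term1 = a/(2h) = 0.055/(2*46) = 0.000597826087
term2 = a^2/(8k) = 0.055^2/(8*1.81) = 0.0002089088398
t = rho*dH*1000/dT * (term1 + term2)
t = 806*262*1000/21.7 * (0.000597826087 + 0.0002089088398)
t = 7851 s

7851


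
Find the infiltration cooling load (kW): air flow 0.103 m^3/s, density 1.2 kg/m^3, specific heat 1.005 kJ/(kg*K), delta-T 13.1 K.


Q = V_dot * rho * cp * dT
Q = 0.103 * 1.2 * 1.005 * 13.1
Q = 1.627 kW

1.627


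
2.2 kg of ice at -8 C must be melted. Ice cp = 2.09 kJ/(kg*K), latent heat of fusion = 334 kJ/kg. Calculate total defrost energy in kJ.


Sensible heat = cp * dT = 2.09 * 8 = 16.72 kJ/kg
Total per kg = 16.72 + 334 = 350.72 kJ/kg
Q = m * total = 2.2 * 350.72
Q = 771.6 kJ

771.6


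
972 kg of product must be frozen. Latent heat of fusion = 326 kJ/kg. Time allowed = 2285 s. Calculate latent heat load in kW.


Q_lat = m * h_fg / t
Q_lat = 972 * 326 / 2285
Q_lat = 138.67 kW

138.67


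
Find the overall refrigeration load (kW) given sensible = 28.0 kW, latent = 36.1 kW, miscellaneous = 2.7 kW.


Q_total = Q_s + Q_l + Q_misc
Q_total = 28.0 + 36.1 + 2.7
Q_total = 66.8 kW

66.8


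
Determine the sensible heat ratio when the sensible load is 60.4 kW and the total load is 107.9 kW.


SHR = Q_sensible / Q_total
SHR = 60.4 / 107.9
SHR = 0.56

0.56


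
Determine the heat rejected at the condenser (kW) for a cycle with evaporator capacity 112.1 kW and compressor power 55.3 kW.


Q_cond = Q_evap + W
Q_cond = 112.1 + 55.3
Q_cond = 167.4 kW

167.4


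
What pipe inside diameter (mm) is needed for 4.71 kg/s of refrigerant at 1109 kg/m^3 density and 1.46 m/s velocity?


A = m_dot / (rho * v) = 4.71 / (1109 * 1.46) = 0.002908951666 m^2
d = sqrt(4*A/pi) * 1000
d = 60.9 mm

60.9


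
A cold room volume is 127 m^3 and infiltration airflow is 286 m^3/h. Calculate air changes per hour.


ACH = flow / volume
ACH = 286 / 127
ACH = 2.252

2.252


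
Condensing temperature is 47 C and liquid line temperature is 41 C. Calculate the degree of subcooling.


Subcooling = T_cond - T_liquid
Subcooling = 47 - 41
Subcooling = 6 K

6


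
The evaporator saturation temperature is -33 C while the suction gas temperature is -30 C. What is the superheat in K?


Superheat = T_suction - T_evap
Superheat = -30 - (-33)
Superheat = 3 K

3


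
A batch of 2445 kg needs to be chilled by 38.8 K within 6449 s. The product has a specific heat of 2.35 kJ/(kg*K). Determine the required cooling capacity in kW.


Q = m * cp * dT / t
Q = 2445 * 2.35 * 38.8 / 6449
Q = 34.569 kW

34.569


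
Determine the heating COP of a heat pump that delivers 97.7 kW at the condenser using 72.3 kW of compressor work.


COP_hp = Q_cond / W
COP_hp = 97.7 / 72.3
COP_hp = 1.351

1.351


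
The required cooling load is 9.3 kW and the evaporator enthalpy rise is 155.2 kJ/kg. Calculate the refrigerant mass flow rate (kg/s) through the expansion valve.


m_dot = Q / dh
m_dot = 9.3 / 155.2
m_dot = 0.0599 kg/s

0.0599


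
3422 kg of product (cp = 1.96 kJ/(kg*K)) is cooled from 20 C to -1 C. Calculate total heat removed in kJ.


dT = 20 - (-1) = 21 K
Q = m * cp * dT = 3422 * 1.96 * 21
Q = 140850 kJ

140850


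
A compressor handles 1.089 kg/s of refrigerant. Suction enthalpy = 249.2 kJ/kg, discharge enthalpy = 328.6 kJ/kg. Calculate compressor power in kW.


dh = 328.6 - 249.2 = 79.4 kJ/kg
W = m_dot * dh = 1.089 * 79.4 = 86.47 kW

86.47


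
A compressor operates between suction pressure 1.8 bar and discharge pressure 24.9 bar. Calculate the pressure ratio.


PR = P_high / P_low
PR = 24.9 / 1.8
PR = 13.833

13.833


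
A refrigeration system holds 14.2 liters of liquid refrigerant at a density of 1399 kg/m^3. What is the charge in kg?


Charge = V * rho / 1000
Charge = 14.2 * 1399 / 1000
Charge = 19.87 kg

19.87


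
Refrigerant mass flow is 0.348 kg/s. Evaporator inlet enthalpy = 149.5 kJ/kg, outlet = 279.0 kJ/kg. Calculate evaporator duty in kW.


dh = 279.0 - 149.5 = 129.5 kJ/kg
Q_evap = m_dot * dh = 0.348 * 129.5
Q_evap = 45.07 kW

45.07


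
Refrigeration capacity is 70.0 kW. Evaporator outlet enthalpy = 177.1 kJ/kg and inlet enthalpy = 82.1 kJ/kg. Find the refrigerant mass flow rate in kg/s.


dh = 177.1 - 82.1 = 95.0 kJ/kg
m_dot = Q / dh = 70.0 / 95.0 = 0.7368 kg/s

0.7368


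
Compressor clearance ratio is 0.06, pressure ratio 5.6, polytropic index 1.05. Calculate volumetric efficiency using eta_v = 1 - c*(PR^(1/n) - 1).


PR^(1/n) = 5.6^(1/1.05) = 5.15893464
eta_v = 1 - 0.06 * (5.15893464 - 1)
eta_v = 0.7505

0.7505


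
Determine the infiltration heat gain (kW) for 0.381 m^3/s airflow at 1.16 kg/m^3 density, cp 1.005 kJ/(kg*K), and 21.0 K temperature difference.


Q = V_dot * rho * cp * dT
Q = 0.381 * 1.16 * 1.005 * 21.0
Q = 9.328 kW

9.328


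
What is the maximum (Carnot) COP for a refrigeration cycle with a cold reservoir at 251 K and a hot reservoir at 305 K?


dT = 305 - 251 = 54 K
COP_carnot = T_cold / dT = 251 / 54
COP_carnot = 4.648

4.648


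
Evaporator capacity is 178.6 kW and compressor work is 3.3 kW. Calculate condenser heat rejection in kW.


Q_cond = Q_evap + W
Q_cond = 178.6 + 3.3
Q_cond = 181.9 kW

181.9


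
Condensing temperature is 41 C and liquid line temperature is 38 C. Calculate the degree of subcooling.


Subcooling = T_cond - T_liquid
Subcooling = 41 - 38
Subcooling = 3 K

3


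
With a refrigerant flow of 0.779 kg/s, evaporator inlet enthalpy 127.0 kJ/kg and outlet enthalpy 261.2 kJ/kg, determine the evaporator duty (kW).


dh = 261.2 - 127.0 = 134.2 kJ/kg
Q_evap = m_dot * dh = 0.779 * 134.2
Q_evap = 104.54 kW

104.54


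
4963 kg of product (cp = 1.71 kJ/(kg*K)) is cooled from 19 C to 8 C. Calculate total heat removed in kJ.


dT = 19 - (8) = 11 K
Q = m * cp * dT = 4963 * 1.71 * 11
Q = 93354 kJ

93354


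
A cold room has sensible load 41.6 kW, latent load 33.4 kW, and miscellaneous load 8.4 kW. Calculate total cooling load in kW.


Q_total = Q_s + Q_l + Q_misc
Q_total = 41.6 + 33.4 + 8.4
Q_total = 83.4 kW

83.4


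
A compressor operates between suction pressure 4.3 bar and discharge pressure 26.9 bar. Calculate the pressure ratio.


PR = P_high / P_low
PR = 26.9 / 4.3
PR = 6.256

6.256


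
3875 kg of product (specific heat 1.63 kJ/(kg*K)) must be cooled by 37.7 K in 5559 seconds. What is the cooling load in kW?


Q = m * cp * dT / t
Q = 3875 * 1.63 * 37.7 / 5559
Q = 42.836 kW

42.836


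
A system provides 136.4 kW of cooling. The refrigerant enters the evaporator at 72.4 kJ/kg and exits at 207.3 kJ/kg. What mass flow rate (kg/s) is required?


dh = 207.3 - 72.4 = 134.9 kJ/kg
m_dot = Q / dh = 136.4 / 134.9 = 1.0111 kg/s

1.0111


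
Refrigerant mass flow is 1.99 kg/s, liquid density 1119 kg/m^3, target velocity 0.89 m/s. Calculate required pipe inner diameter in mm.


A = m_dot / (rho * v) = 1.99 / (1119 * 0.89) = 0.001998172526 m^2
d = sqrt(4*A/pi) * 1000
d = 50.4 mm

50.4


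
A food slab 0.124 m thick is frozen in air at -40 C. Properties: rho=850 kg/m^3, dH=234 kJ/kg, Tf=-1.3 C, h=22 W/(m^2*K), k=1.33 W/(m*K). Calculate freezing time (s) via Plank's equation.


dT = -1.3 - (-40) = 38.7 K
term1 = a/(2h) = 0.124/(2*22) = 0.002818181818
term2 = a^2/(8k) = 0.124^2/(8*1.33) = 0.001445112782
t = rho*dH*1000/dT * (term1 + term2)
t = 850*234*1000/38.7 * (0.002818181818 + 0.001445112782)
t = 21911 s

21911


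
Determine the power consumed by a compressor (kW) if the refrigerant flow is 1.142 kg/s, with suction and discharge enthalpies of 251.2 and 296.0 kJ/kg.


dh = 296.0 - 251.2 = 44.8 kJ/kg
W = m_dot * dh = 1.142 * 44.8 = 51.16 kW

51.16


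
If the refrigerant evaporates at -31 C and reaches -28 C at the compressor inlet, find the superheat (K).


Superheat = T_suction - T_evap
Superheat = -28 - (-31)
Superheat = 3 K

3


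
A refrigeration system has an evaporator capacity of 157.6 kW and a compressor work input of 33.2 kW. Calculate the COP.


COP = Q_evap / W
COP = 157.6 / 33.2
COP = 4.747

4.747


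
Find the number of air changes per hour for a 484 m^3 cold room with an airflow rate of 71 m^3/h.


ACH = flow / volume
ACH = 71 / 484
ACH = 0.147

0.147


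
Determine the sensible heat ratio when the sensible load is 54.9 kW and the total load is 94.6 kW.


SHR = Q_sensible / Q_total
SHR = 54.9 / 94.6
SHR = 0.58

0.58


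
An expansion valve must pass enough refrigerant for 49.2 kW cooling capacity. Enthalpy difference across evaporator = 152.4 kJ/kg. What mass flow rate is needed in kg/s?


m_dot = Q / dh
m_dot = 49.2 / 152.4
m_dot = 0.3228 kg/s

0.3228


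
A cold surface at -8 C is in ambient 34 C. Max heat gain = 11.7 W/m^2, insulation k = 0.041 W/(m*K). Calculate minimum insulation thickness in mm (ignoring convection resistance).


dT = 34 - (-8) = 42 K
thickness = k * dT / q_max * 1000
thickness = 0.041 * 42 / 11.7 * 1000
thickness = 147.2 mm

147.2


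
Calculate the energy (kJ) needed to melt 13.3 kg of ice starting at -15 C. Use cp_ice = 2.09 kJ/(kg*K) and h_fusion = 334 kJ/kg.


Sensible heat = cp * dT = 2.09 * 15 = 31.35 kJ/kg
Total per kg = 31.35 + 334 = 365.35 kJ/kg
Q = m * total = 13.3 * 365.35
Q = 4859.2 kJ

4859.2


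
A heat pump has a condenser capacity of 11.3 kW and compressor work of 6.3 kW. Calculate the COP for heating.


COP_hp = Q_cond / W
COP_hp = 11.3 / 6.3
COP_hp = 1.794

1.794


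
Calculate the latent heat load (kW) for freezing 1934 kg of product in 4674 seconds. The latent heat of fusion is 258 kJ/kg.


Q_lat = m * h_fg / t
Q_lat = 1934 * 258 / 4674
Q_lat = 106.75 kW

106.75


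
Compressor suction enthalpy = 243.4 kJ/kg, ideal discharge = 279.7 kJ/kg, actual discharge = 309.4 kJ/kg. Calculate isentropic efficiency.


dh_ideal = 279.7 - 243.4 = 36.3 kJ/kg
dh_actual = 309.4 - 243.4 = 66.0 kJ/kg
eta_s = dh_ideal / dh_actual = 36.3 / 66.0
eta_s = 0.55

0.55


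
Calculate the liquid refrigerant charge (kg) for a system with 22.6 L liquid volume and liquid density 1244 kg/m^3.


Charge = V * rho / 1000
Charge = 22.6 * 1244 / 1000
Charge = 28.11 kg

28.11


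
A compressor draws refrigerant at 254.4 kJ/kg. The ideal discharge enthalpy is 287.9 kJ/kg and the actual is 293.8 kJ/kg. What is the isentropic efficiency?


dh_ideal = 287.9 - 254.4 = 33.5 kJ/kg
dh_actual = 293.8 - 254.4 = 39.4 kJ/kg
eta_s = dh_ideal / dh_actual = 33.5 / 39.4
eta_s = 0.8503

0.8503


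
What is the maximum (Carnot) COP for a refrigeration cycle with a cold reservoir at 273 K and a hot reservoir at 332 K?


dT = 332 - 273 = 59 K
COP_carnot = T_cold / dT = 273 / 59
COP_carnot = 4.627

4.627


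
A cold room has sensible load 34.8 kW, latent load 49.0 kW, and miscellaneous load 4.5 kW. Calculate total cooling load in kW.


Q_total = Q_s + Q_l + Q_misc
Q_total = 34.8 + 49.0 + 4.5
Q_total = 88.3 kW

88.3


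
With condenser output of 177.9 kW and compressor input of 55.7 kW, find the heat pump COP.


COP_hp = Q_cond / W
COP_hp = 177.9 / 55.7
COP_hp = 3.194

3.194


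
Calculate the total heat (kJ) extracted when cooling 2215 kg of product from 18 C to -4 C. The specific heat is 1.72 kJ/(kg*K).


dT = 18 - (-4) = 22 K
Q = m * cp * dT = 2215 * 1.72 * 22
Q = 83816 kJ

83816


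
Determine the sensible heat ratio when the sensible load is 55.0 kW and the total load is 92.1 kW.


SHR = Q_sensible / Q_total
SHR = 55.0 / 92.1
SHR = 0.597

0.597


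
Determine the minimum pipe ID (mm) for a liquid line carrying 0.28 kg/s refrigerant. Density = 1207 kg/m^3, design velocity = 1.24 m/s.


A = m_dot / (rho * v) = 0.28 / (1207 * 1.24) = 0.0001870807387 m^2
d = sqrt(4*A/pi) * 1000
d = 15.4 mm

15.4


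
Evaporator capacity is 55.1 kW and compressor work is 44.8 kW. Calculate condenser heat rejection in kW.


Q_cond = Q_evap + W
Q_cond = 55.1 + 44.8
Q_cond = 99.9 kW

99.9


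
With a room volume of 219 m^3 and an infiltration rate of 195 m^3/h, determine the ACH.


ACH = flow / volume
ACH = 195 / 219
ACH = 0.89

0.89


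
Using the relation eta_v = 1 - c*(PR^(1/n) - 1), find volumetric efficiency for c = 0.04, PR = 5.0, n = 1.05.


PR^(1/n) = 5.0^(1/1.05) = 4.63111663
eta_v = 1 - 0.04 * (4.63111663 - 1)
eta_v = 0.8548

0.8548


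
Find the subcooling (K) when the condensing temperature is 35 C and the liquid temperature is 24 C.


Subcooling = T_cond - T_liquid
Subcooling = 35 - 24
Subcooling = 11 K

11


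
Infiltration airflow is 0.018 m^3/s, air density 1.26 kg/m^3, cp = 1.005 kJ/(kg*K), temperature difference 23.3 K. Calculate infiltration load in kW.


Q = V_dot * rho * cp * dT
Q = 0.018 * 1.26 * 1.005 * 23.3
Q = 0.531 kW

0.531


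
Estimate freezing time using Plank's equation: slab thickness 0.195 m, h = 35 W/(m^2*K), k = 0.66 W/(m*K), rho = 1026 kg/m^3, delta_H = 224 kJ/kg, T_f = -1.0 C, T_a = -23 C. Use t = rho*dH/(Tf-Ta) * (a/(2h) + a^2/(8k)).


dT = -1.0 - (-23) = 22.0 K
term1 = a/(2h) = 0.195/(2*35) = 0.002785714286
term2 = a^2/(8k) = 0.195^2/(8*0.66) = 0.007201704545
t = rho*dH*1000/dT * (term1 + term2)
t = 1026*224*1000/22.0 * (0.002785714286 + 0.007201704545)
t = 104334 s

104334


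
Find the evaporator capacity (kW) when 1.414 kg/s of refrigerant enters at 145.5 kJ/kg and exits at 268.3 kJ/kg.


dh = 268.3 - 145.5 = 122.8 kJ/kg
Q_evap = m_dot * dh = 1.414 * 122.8
Q_evap = 173.64 kW

173.64


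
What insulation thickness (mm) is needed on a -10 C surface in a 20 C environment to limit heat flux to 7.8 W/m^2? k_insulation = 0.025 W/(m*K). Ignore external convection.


dT = 20 - (-10) = 30 K
thickness = k * dT / q_max * 1000
thickness = 0.025 * 30 / 7.8 * 1000
thickness = 96.2 mm

96.2


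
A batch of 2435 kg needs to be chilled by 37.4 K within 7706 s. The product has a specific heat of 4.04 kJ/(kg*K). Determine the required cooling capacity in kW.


Q = m * cp * dT / t
Q = 2435 * 4.04 * 37.4 / 7706
Q = 47.744 kW

47.744


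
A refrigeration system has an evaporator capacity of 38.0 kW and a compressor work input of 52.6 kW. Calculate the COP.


COP = Q_evap / W
COP = 38.0 / 52.6
COP = 0.722

0.722


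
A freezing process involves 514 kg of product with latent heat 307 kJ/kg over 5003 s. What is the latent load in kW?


Q_lat = m * h_fg / t
Q_lat = 514 * 307 / 5003
Q_lat = 31.54 kW

31.54


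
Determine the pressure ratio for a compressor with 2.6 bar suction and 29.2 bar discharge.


PR = P_high / P_low
PR = 29.2 / 2.6
PR = 11.231

11.231


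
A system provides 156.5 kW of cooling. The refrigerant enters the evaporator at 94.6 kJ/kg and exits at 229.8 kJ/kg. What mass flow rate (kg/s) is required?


dh = 229.8 - 94.6 = 135.2 kJ/kg
m_dot = Q / dh = 156.5 / 135.2 = 1.1575 kg/s

1.1575


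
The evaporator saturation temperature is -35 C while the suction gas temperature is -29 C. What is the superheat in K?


Superheat = T_suction - T_evap
Superheat = -29 - (-35)
Superheat = 6 K

6


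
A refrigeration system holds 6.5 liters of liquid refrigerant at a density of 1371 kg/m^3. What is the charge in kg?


Charge = V * rho / 1000
Charge = 6.5 * 1371 / 1000
Charge = 8.91 kg

8.91


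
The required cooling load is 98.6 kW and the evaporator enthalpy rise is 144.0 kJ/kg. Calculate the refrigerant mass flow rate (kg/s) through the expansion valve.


m_dot = Q / dh
m_dot = 98.6 / 144.0
m_dot = 0.6847 kg/s

0.6847


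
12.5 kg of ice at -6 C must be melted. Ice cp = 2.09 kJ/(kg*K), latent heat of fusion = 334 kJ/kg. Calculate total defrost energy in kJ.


Sensible heat = cp * dT = 2.09 * 6 = 12.54 kJ/kg
Total per kg = 12.54 + 334 = 346.54 kJ/kg
Q = m * total = 12.5 * 346.54
Q = 4331.8 kJ

4331.8


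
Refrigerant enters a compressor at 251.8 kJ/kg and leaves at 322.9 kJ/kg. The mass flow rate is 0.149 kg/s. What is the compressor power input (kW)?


dh = 322.9 - 251.8 = 71.1 kJ/kg
W = m_dot * dh = 0.149 * 71.1 = 10.59 kW

10.59


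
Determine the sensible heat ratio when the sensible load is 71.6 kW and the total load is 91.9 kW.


SHR = Q_sensible / Q_total
SHR = 71.6 / 91.9
SHR = 0.779

0.779


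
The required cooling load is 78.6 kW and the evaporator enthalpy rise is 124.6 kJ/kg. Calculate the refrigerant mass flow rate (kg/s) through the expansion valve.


m_dot = Q / dh
m_dot = 78.6 / 124.6
m_dot = 0.6308 kg/s

0.6308


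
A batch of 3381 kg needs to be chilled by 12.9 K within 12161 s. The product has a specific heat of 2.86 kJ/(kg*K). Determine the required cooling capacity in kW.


Q = m * cp * dT / t
Q = 3381 * 2.86 * 12.9 / 12161
Q = 10.257 kW

10.257


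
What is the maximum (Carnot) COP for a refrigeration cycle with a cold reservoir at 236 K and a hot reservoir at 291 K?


dT = 291 - 236 = 55 K
COP_carnot = T_cold / dT = 236 / 55
COP_carnot = 4.291

4.291


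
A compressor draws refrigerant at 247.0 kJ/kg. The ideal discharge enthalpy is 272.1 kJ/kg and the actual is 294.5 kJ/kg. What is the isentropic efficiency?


dh_ideal = 272.1 - 247.0 = 25.1 kJ/kg
dh_actual = 294.5 - 247.0 = 47.5 kJ/kg
eta_s = dh_ideal / dh_actual = 25.1 / 47.5
eta_s = 0.5284

0.5284


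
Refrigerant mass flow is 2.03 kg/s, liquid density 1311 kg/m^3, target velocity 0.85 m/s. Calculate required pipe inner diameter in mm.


A = m_dot / (rho * v) = 2.03 / (1311 * 0.85) = 0.001821689774 m^2
d = sqrt(4*A/pi) * 1000
d = 48.2 mm

48.2


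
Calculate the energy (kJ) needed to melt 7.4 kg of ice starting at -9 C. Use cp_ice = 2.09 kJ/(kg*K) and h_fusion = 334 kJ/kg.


Sensible heat = cp * dT = 2.09 * 9 = 18.81 kJ/kg
Total per kg = 18.81 + 334 = 352.81 kJ/kg
Q = m * total = 7.4 * 352.81
Q = 2610.8 kJ

2610.8


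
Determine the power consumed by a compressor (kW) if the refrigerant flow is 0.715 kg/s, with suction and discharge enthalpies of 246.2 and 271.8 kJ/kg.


dh = 271.8 - 246.2 = 25.6 kJ/kg
W = m_dot * dh = 0.715 * 25.6 = 18.3 kW

18.3


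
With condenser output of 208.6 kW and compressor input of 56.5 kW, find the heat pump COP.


COP_hp = Q_cond / W
COP_hp = 208.6 / 56.5
COP_hp = 3.692

3.692


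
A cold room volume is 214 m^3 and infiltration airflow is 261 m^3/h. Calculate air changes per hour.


ACH = flow / volume
ACH = 261 / 214
ACH = 1.22

1.22


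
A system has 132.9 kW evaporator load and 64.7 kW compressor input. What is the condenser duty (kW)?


Q_cond = Q_evap + W
Q_cond = 132.9 + 64.7
Q_cond = 197.6 kW

197.6


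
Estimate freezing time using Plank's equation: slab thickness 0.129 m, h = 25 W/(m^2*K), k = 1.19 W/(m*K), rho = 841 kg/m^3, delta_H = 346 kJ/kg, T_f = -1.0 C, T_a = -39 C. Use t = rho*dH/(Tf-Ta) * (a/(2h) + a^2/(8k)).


dT = -1.0 - (-39) = 38.0 K
term1 = a/(2h) = 0.129/(2*25) = 0.00258
term2 = a^2/(8k) = 0.129^2/(8*1.19) = 0.001748004202
t = rho*dH*1000/dT * (term1 + term2)
t = 841*346*1000/38.0 * (0.00258 + 0.001748004202)
t = 33142 s

33142


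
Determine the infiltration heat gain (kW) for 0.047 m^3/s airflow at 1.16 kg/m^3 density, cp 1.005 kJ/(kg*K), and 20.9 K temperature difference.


Q = V_dot * rho * cp * dT
Q = 0.047 * 1.16 * 1.005 * 20.9
Q = 1.145 kW

1.145


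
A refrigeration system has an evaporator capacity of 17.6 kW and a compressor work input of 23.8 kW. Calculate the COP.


COP = Q_evap / W
COP = 17.6 / 23.8
COP = 0.739

0.739


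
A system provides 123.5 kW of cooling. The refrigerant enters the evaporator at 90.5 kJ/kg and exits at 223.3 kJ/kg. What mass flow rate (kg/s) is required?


dh = 223.3 - 90.5 = 132.8 kJ/kg
m_dot = Q / dh = 123.5 / 132.8 = 0.93 kg/s

0.93


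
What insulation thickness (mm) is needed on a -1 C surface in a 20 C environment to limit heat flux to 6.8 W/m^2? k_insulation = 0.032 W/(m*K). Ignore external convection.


dT = 20 - (-1) = 21 K
thickness = k * dT / q_max * 1000
thickness = 0.032 * 21 / 6.8 * 1000
thickness = 98.8 mm

98.8


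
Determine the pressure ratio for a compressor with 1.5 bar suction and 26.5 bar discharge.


PR = P_high / P_low
PR = 26.5 / 1.5
PR = 17.667

17.667


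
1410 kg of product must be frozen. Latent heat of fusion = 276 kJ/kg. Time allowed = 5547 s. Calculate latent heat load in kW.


Q_lat = m * h_fg / t
Q_lat = 1410 * 276 / 5547
Q_lat = 70.16 kW

70.16


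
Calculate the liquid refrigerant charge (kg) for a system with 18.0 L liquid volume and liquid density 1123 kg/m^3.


Charge = V * rho / 1000
Charge = 18.0 * 1123 / 1000
Charge = 20.21 kg

20.21


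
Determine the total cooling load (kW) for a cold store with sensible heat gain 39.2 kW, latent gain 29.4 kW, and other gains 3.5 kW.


Q_total = Q_s + Q_l + Q_misc
Q_total = 39.2 + 29.4 + 3.5
Q_total = 72.1 kW

72.1


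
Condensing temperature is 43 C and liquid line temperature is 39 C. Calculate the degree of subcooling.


Subcooling = T_cond - T_liquid
Subcooling = 43 - 39
Subcooling = 4 K

4


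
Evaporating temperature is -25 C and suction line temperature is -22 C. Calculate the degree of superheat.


Superheat = T_suction - T_evap
Superheat = -22 - (-25)
Superheat = 3 K

3


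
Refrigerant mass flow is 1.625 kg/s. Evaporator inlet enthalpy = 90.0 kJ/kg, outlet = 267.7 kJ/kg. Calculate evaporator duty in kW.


dh = 267.7 - 90.0 = 177.7 kJ/kg
Q_evap = m_dot * dh = 1.625 * 177.7
Q_evap = 288.76 kW

288.76


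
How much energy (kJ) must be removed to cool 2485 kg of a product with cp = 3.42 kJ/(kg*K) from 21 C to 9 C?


dT = 21 - (9) = 12 K
Q = m * cp * dT = 2485 * 3.42 * 12
Q = 101984 kJ

101984


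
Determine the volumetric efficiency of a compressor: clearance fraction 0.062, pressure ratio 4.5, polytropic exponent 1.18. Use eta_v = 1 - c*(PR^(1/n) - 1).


PR^(1/n) = 4.5^(1/1.18) = 3.57741997
eta_v = 1 - 0.062 * (3.57741997 - 1)
eta_v = 0.8402

0.8402


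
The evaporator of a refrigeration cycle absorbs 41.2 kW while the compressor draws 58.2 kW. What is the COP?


COP = Q_evap / W
COP = 41.2 / 58.2
COP = 0.708

0.708


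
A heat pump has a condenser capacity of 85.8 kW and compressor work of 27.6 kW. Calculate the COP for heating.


COP_hp = Q_cond / W
COP_hp = 85.8 / 27.6
COP_hp = 3.109

3.109


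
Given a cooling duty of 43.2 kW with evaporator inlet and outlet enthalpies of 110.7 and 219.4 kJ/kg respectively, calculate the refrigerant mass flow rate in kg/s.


dh = 219.4 - 110.7 = 108.7 kJ/kg
m_dot = Q / dh = 43.2 / 108.7 = 0.3974 kg/s

0.3974


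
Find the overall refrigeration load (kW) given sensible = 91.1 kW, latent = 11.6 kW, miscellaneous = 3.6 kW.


Q_total = Q_s + Q_l + Q_misc
Q_total = 91.1 + 11.6 + 3.6
Q_total = 106.3 kW

106.3


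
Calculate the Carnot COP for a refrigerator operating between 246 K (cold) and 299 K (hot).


dT = 299 - 246 = 53 K
COP_carnot = T_cold / dT = 246 / 53
COP_carnot = 4.642

4.642


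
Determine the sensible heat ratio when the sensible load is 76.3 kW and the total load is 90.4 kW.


SHR = Q_sensible / Q_total
SHR = 76.3 / 90.4
SHR = 0.844

0.844


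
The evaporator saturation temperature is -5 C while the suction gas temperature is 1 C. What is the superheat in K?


Superheat = T_suction - T_evap
Superheat = 1 - (-5)
Superheat = 6 K

6


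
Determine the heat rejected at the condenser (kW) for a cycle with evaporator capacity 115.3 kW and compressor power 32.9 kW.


Q_cond = Q_evap + W
Q_cond = 115.3 + 32.9
Q_cond = 148.2 kW

148.2


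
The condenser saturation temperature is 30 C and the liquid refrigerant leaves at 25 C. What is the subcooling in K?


Subcooling = T_cond - T_liquid
Subcooling = 30 - 25
Subcooling = 5 K

5


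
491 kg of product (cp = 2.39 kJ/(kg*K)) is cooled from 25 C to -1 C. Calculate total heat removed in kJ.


dT = 25 - (-1) = 26 K
Q = m * cp * dT = 491 * 2.39 * 26
Q = 30511 kJ

30511


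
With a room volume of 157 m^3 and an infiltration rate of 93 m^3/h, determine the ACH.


ACH = flow / volume
ACH = 93 / 157
ACH = 0.592

0.592


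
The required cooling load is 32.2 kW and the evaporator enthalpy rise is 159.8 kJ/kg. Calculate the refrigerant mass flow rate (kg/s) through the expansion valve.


m_dot = Q / dh
m_dot = 32.2 / 159.8
m_dot = 0.2015 kg/s

0.2015


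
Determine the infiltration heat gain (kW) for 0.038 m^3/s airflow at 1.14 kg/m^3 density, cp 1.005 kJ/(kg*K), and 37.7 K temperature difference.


Q = V_dot * rho * cp * dT
Q = 0.038 * 1.14 * 1.005 * 37.7
Q = 1.641 kW

1.641


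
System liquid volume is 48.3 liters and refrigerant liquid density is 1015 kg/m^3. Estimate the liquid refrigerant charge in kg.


Charge = V * rho / 1000
Charge = 48.3 * 1015 / 1000
Charge = 49.02 kg

49.02


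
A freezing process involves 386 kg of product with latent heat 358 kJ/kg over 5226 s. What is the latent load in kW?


Q_lat = m * h_fg / t
Q_lat = 386 * 358 / 5226
Q_lat = 26.44 kW

26.44


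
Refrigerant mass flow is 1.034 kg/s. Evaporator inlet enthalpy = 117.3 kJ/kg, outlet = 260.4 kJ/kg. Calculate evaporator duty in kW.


dh = 260.4 - 117.3 = 143.1 kJ/kg
Q_evap = m_dot * dh = 1.034 * 143.1
Q_evap = 147.97 kW

147.97


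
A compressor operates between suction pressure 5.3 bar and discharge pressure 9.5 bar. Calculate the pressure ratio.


PR = P_high / P_low
PR = 9.5 / 5.3
PR = 1.792

1.792


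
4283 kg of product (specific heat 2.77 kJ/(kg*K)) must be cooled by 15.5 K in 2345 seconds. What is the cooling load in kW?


Q = m * cp * dT / t
Q = 4283 * 2.77 * 15.5 / 2345
Q = 78.418 kW

78.418


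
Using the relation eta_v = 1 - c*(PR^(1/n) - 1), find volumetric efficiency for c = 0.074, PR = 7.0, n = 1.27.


PR^(1/n) = 7.0^(1/1.27) = 4.62840685
eta_v = 1 - 0.074 * (4.62840685 - 1)
eta_v = 0.7315

0.7315


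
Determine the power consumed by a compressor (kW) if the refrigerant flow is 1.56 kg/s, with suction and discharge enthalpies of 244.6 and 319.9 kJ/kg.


dh = 319.9 - 244.6 = 75.3 kJ/kg
W = m_dot * dh = 1.56 * 75.3 = 117.47 kW

117.47


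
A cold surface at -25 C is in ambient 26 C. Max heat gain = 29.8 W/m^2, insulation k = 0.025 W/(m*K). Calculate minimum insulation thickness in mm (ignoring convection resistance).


dT = 26 - (-25) = 51 K
thickness = k * dT / q_max * 1000
thickness = 0.025 * 51 / 29.8 * 1000
thickness = 42.8 mm

42.8


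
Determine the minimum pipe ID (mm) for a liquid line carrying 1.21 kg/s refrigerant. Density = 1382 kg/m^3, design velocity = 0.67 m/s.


A = m_dot / (rho * v) = 1.21 / (1382 * 0.67) = 0.001306780137 m^2
d = sqrt(4*A/pi) * 1000
d = 40.8 mm

40.8


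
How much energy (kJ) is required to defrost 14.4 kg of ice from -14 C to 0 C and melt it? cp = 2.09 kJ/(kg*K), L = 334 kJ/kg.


Sensible heat = cp * dT = 2.09 * 14 = 29.26 kJ/kg
Total per kg = 29.26 + 334 = 363.26 kJ/kg
Q = m * total = 14.4 * 363.26
Q = 5230.9 kJ

5230.9


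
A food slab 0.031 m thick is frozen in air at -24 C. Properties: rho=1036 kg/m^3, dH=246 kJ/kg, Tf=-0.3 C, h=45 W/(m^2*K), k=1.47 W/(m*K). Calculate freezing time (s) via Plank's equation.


dT = -0.3 - (-24) = 23.7 K
term1 = a/(2h) = 0.031/(2*45) = 0.0003444444444
term2 = a^2/(8k) = 0.031^2/(8*1.47) = 0.00008171768707
t = rho*dH*1000/dT * (term1 + term2)
t = 1036*246*1000/23.7 * (0.0003444444444 + 0.00008171768707)
t = 4583 s

4583


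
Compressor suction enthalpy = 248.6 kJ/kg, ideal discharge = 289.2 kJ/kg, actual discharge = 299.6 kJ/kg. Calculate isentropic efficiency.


dh_ideal = 289.2 - 248.6 = 40.6 kJ/kg
dh_actual = 299.6 - 248.6 = 51.0 kJ/kg
eta_s = dh_ideal / dh_actual = 40.6 / 51.0
eta_s = 0.7961

0.7961


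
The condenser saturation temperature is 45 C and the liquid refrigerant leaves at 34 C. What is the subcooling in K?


Subcooling = T_cond - T_liquid
Subcooling = 45 - 34
Subcooling = 11 K

11


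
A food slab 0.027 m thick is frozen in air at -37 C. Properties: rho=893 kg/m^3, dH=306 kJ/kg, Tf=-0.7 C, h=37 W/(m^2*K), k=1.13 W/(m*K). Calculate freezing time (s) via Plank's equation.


dT = -0.7 - (-37) = 36.3 K
term1 = a/(2h) = 0.027/(2*37) = 0.0003648648649
term2 = a^2/(8k) = 0.027^2/(8*1.13) = 0.00008064159292
t = rho*dH*1000/dT * (term1 + term2)
t = 893*306*1000/36.3 * (0.0003648648649 + 0.00008064159292)
t = 3354 s

3354


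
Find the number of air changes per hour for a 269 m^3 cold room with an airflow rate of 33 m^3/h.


ACH = flow / volume
ACH = 33 / 269
ACH = 0.123

0.123


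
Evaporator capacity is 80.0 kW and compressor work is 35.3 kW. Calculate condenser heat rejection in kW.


Q_cond = Q_evap + W
Q_cond = 80.0 + 35.3
Q_cond = 115.3 kW

115.3


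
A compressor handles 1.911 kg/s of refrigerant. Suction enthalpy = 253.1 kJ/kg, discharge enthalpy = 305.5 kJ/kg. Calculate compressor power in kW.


dh = 305.5 - 253.1 = 52.4 kJ/kg
W = m_dot * dh = 1.911 * 52.4 = 100.14 kW

100.14


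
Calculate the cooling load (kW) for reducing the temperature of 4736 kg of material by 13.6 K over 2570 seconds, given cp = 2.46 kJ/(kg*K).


Q = m * cp * dT / t
Q = 4736 * 2.46 * 13.6 / 2570
Q = 61.653 kW

61.653


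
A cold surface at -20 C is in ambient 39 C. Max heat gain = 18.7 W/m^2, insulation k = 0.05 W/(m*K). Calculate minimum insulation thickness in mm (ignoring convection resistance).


dT = 39 - (-20) = 59 K
thickness = k * dT / q_max * 1000
thickness = 0.05 * 59 / 18.7 * 1000
thickness = 157.8 mm

157.8


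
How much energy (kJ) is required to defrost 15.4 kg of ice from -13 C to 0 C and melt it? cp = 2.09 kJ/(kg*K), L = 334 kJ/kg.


Sensible heat = cp * dT = 2.09 * 13 = 27.17 kJ/kg
Total per kg = 27.17 + 334 = 361.17 kJ/kg
Q = m * total = 15.4 * 361.17
Q = 5562.0 kJ

5562.0


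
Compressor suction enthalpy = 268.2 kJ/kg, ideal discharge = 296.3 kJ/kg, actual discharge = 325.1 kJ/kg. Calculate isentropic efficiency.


dh_ideal = 296.3 - 268.2 = 28.1 kJ/kg
dh_actual = 325.1 - 268.2 = 56.9 kJ/kg
eta_s = dh_ideal / dh_actual = 28.1 / 56.9
eta_s = 0.4938

0.4938


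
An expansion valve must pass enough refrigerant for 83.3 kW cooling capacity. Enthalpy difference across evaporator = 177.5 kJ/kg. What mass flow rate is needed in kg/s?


m_dot = Q / dh
m_dot = 83.3 / 177.5
m_dot = 0.4693 kg/s

0.4693


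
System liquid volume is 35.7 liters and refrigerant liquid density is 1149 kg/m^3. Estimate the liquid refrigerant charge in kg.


Charge = V * rho / 1000
Charge = 35.7 * 1149 / 1000
Charge = 41.02 kg

41.02


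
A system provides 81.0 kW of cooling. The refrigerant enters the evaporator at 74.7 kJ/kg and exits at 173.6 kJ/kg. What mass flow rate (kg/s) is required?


dh = 173.6 - 74.7 = 98.9 kJ/kg
m_dot = Q / dh = 81.0 / 98.9 = 0.819 kg/s

0.819


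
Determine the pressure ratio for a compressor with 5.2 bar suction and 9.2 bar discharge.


PR = P_high / P_low
PR = 9.2 / 5.2
PR = 1.769

1.769


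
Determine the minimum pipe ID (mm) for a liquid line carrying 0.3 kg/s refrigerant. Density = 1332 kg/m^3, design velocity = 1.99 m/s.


A = m_dot / (rho * v) = 0.3 / (1332 * 1.99) = 0.0001131785051 m^2
d = sqrt(4*A/pi) * 1000
d = 12.0 mm

12.0


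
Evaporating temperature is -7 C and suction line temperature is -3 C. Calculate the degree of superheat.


Superheat = T_suction - T_evap
Superheat = -3 - (-7)
Superheat = 4 K

4


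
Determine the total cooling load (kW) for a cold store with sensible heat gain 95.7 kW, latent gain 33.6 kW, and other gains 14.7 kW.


Q_total = Q_s + Q_l + Q_misc
Q_total = 95.7 + 33.6 + 14.7
Q_total = 144.0 kW

144.0


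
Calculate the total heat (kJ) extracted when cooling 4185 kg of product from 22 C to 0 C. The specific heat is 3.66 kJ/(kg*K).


dT = 22 - (0) = 22 K
Q = m * cp * dT = 4185 * 3.66 * 22
Q = 336976 kJ

336976


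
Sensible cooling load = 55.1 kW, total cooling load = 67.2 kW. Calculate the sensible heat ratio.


SHR = Q_sensible / Q_total
SHR = 55.1 / 67.2
SHR = 0.82

0.82


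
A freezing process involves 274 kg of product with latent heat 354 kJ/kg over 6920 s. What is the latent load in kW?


Q_lat = m * h_fg / t
Q_lat = 274 * 354 / 6920
Q_lat = 14.02 kW

14.02


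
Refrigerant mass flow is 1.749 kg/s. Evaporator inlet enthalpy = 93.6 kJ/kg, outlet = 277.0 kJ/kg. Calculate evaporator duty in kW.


dh = 277.0 - 93.6 = 183.4 kJ/kg
Q_evap = m_dot * dh = 1.749 * 183.4
Q_evap = 320.77 kW

320.77


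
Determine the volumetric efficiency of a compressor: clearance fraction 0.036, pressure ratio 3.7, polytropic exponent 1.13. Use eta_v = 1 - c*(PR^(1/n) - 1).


PR^(1/n) = 3.7^(1/1.13) = 3.18297615
eta_v = 1 - 0.036 * (3.18297615 - 1)
eta_v = 0.9214

0.9214


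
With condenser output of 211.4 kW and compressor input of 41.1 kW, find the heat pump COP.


COP_hp = Q_cond / W
COP_hp = 211.4 / 41.1
COP_hp = 5.144

5.144


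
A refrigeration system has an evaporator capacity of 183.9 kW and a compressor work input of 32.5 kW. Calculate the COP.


COP = Q_evap / W
COP = 183.9 / 32.5
COP = 5.658

5.658


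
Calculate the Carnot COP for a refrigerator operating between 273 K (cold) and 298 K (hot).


dT = 298 - 273 = 25 K
COP_carnot = T_cold / dT = 273 / 25
COP_carnot = 10.92

10.92


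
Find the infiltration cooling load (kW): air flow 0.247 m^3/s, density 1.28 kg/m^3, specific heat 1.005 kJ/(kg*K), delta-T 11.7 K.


Q = V_dot * rho * cp * dT
Q = 0.247 * 1.28 * 1.005 * 11.7
Q = 3.718 kW

3.718


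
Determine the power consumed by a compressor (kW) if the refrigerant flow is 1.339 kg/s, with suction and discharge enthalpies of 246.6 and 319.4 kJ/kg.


dh = 319.4 - 246.6 = 72.8 kJ/kg
W = m_dot * dh = 1.339 * 72.8 = 97.48 kW

97.48


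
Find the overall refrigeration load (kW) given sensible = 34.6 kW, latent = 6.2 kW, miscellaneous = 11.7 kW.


Q_total = Q_s + Q_l + Q_misc
Q_total = 34.6 + 6.2 + 11.7
Q_total = 52.5 kW

52.5


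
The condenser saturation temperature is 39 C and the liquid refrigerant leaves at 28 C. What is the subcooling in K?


Subcooling = T_cond - T_liquid
Subcooling = 39 - 28
Subcooling = 11 K

11


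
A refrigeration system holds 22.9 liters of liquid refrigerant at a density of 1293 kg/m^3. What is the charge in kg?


Charge = V * rho / 1000
Charge = 22.9 * 1293 / 1000
Charge = 29.61 kg

29.61


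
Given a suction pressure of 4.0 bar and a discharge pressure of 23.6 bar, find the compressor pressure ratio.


PR = P_high / P_low
PR = 23.6 / 4.0
PR = 5.9

5.9


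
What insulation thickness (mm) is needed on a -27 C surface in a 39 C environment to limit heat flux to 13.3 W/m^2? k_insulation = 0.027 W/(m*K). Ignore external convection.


dT = 39 - (-27) = 66 K
thickness = k * dT / q_max * 1000
thickness = 0.027 * 66 / 13.3 * 1000
thickness = 134.0 mm

134.0
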